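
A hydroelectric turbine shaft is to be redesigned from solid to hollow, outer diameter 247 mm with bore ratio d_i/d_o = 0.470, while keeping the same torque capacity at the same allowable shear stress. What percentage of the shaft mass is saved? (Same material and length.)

Equal τ_max and T ⇒ the solid shaft needs d_s³ = d_o³(1−k⁴), so d_s = 247·(1−0.470⁴)^(1/3) = 242.9 mm.
Area ratio A_h/A_s = d_o²(1−k²)/d_s² = (1−k²)/(1−k⁴)^(2/3) = 0.8055.
Mass saving = 1 − 0.8055 = 19.4 %.

19.4 %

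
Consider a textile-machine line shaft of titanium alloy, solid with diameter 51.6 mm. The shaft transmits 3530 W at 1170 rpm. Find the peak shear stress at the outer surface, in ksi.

0.155 ksi

ω = 2π·1170/60 = 122.5 rad/s, so T = P/ω = 3530 / 122.5 = 28.81 N·m.
J = πd⁴/32 = π(0.0516)⁴/32 = 6.960×10^-7 m⁴.
τ_max = T·r/J = 28.81 × 0.0258 / 6.960×10^-7 = 1.068×10^6 Pa.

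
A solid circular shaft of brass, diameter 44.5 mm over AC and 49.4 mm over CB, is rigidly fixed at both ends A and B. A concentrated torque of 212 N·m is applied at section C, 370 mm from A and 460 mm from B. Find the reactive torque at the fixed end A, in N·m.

Compatibility: T_A·a/J_AC = T_B·b/J_CB with T_A + T_B = T₀.
J_AC = 3.85×10^-7 m⁴, J_CB = 5.85×10^-7 m⁴, so T_A = T₀·(J_AC/a)/((J_AC/a)+(J_CB/b)) = 95.43 N·m, T_B = 116.6 N·m.

95.4 N·m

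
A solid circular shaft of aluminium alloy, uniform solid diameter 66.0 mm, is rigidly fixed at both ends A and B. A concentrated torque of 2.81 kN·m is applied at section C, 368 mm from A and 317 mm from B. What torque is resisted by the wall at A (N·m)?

1300 N·m

With uniform GJ and both ends fixed, compatibility θ_AC = θ_CB gives T_A·a = T_B·b, together with T_A + T_B = T₀.
T_A = T₀·b/(a+b) = 2810·317/685.0 = 1300 N·m; T_B = 1510 N·m.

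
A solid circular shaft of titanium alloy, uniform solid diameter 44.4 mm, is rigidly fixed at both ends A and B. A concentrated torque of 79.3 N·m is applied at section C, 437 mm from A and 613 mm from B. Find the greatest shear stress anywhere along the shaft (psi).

With uniform GJ and both ends fixed, compatibility θ_AC = θ_CB gives T_A·a = T_B·b, together with T_A + T_B = T₀.
T_A = T₀·b/(a+b) = 79.30·613/1050 = 46.30 N·m; T_B = 33.00 N·m.
τ in each portion: τ_AC = 2.69×10^6 Pa, τ_CB = 1.92×10^6 Pa; maximum is in AC.
τ_max = T_AC·r/J = 46.30·0.0222/3.82×10^-7 = 2.694×10^6 Pa.

391 psi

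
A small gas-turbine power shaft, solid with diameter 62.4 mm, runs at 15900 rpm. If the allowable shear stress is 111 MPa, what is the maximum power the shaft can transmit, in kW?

8820 kW

J = πd⁴/32 = π(0.0624)⁴/32 = 1.488×10^-6 m⁴.
T_max = τ_allow·J/r = 1.11×10^8 × 1.488×10^-6 / 0.0312 = 5295 N·m.
ω = 2π·15900/60 = 1665 rad/s, so P_max = T_max·ω = 8.817×10^6 W.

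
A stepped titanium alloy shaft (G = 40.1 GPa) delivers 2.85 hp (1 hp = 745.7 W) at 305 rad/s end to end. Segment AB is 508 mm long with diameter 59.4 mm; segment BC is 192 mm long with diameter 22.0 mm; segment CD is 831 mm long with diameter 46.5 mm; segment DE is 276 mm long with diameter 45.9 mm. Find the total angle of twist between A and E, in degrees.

ω = 305 rad/s, so T = P/ω = 2.85×745.7 / 305.0 = 6.968 N·m.
J_AB = π(0.0594)⁴/32 = 1.22×10^-6 m⁴; J_BC = π(0.0220)⁴/32 = 2.30×10^-8 m⁴; J_CD = π(0.0465)⁴/32 = 4.59×10^-7 m⁴; J_DE = π(0.0459)⁴/32 = 4.36×10^-7 m⁴.
θ = (T/G)·Σ L_i/J_i = (6.968/40.1×10⁹)·(0.508/1.22×10^-6 + 0.192/2.30×10^-8 + 0.831/4.59×10^-7 + 0.276/4.36×10^-7) = 1.948×10^-3 rad.

0.112°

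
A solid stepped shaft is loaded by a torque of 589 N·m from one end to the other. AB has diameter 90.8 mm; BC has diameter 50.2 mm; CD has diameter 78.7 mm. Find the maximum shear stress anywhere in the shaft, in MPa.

Under the same torque, τ_max = 16T/(πd³) is largest where d is smallest — segment BC (d = 50.2 mm).
τ_max = 16·589.0/(π·(0.0502)³) = 2.371×10^7 Pa.

23.7 MPa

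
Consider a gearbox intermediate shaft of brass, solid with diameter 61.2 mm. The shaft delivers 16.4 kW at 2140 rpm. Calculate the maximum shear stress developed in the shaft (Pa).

ω = 2π·2140/60 = 224.1 rad/s, so T = P/ω = 16.4×10³ / 224.1 = 73.18 N·m.
J = πd⁴/32 = π(0.0612)⁴/32 = 1.377×10^-6 m⁴.
τ_max = T·r/J = 73.18 × 0.0306 / 1.377×10^-6 = 1.626×10^6 Pa.

1.63e6 Pa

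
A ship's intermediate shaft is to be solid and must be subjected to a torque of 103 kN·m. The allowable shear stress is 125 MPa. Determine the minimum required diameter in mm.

For a solid shaft τ_max = 16T/(πd³), so d = (16T/(π τ_allow))^(1/3) = (16·103000/(π·1.25×10^8))^(1/3) = 0.1613 m.

161 mm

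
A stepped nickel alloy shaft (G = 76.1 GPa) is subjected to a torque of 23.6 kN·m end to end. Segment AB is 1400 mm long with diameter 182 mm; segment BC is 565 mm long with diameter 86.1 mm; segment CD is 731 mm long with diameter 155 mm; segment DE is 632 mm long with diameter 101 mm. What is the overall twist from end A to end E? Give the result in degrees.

3.42°

J_AB = π(0.182)⁴/32 = 1.08×10^-4 m⁴; J_BC = π(0.0861)⁴/32 = 5.40×10^-6 m⁴; J_CD = π(0.155)⁴/32 = 5.67×10^-5 m⁴; J_DE = π(0.101)⁴/32 = 1.02×10^-5 m⁴.
θ = (T/G)·Σ L_i/J_i = (23600/76.1×10⁹)·(1.40/1.08×10^-4 + 0.565/5.40×10^-6 + 0.731/5.67×10^-5 + 0.632/1.02×10^-5) = 0.05969 rad.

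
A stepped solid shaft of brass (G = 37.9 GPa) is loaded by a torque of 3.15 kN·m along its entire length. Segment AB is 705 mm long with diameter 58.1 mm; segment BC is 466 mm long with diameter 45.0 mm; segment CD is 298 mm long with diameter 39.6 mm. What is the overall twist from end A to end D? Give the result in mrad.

J_AB = π(0.0581)⁴/32 = 1.12×10^-6 m⁴; J_BC = π(0.0450)⁴/32 = 4.03×10^-7 m⁴; J_CD = π(0.0396)⁴/32 = 2.41×10^-7 m⁴.
θ = (T/G)·Σ L_i/J_i = (3150/37.9×10⁹)·(0.705/1.12×10^-6 + 0.466/4.03×10^-7 + 0.298/2.41×10^-7) = 0.2512 rad.

251 mrad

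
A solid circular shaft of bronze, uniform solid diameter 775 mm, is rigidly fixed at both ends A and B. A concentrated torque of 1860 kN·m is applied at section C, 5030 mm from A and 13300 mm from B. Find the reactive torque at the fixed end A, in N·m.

With uniform GJ and both ends fixed, compatibility θ_AC = θ_CB gives T_A·a = T_B·b, together with T_A + T_B = T₀.
T_A = T₀·b/(a+b) = 1.860e6·13300/18330 = 1.350e6 N·m; T_B = 510400 N·m.

1.35e6 N·m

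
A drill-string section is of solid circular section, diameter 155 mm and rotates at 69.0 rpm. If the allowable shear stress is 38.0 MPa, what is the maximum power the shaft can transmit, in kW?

201 kW

J = πd⁴/32 = π(0.155)⁴/32 = 5.667×10^-5 m⁴.
T_max = τ_allow·J/r = 3.80×10^7 × 5.667×10^-5 / 0.0775 = 27780 N·m.
ω = 2π·69.0/60 = 7.226 rad/s, so P_max = T_max·ω = 2.008×10^5 W.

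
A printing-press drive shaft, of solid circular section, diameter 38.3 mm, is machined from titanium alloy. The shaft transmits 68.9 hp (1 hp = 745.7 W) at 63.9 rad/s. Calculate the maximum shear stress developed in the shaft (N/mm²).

72.9 N/mm²

ω = 63.9 rad/s, so T = P/ω = 68.9×745.7 / 63.90 = 804.0 N·m.
J = πd⁴/32 = π(0.0383)⁴/32 = 2.112×10^-7 m⁴.
τ_max = T·r/J = 804.0 × 0.0191 / 2.112×10^-7 = 7.289×10^7 Pa.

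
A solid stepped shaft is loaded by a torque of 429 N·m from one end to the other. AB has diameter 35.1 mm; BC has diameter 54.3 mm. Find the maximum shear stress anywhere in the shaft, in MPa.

Under the same torque, τ_max = 16T/(πd³) is largest where d is smallest — segment AB (d = 35.1 mm).
τ_max = 16·429.0/(π·(0.0351)³) = 5.052×10^7 Pa.

50.5 MPa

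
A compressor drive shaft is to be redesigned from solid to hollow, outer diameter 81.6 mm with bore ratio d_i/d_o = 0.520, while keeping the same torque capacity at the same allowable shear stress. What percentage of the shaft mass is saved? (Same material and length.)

Equal τ_max and T ⇒ the solid shaft needs d_s³ = d_o³(1−k⁴), so d_s = 81.6·(1−0.520⁴)^(1/3) = 79.56 mm.
Area ratio A_h/A_s = d_o²(1−k²)/d_s² = (1−k²)/(1−k⁴)^(2/3) = 0.7675.
Mass saving = 1 − 0.7675 = 23.3 %.

23.3 %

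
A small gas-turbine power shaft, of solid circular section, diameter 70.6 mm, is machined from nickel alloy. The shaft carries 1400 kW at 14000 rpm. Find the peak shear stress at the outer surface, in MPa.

ω = 2π·14000/60 = 1466 rad/s, so T = P/ω = 1400×10³ / 1466 = 954.9 N·m.
J = πd⁴/32 = π(0.0706)⁴/32 = 2.439×10^-6 m⁴.
τ_max = T·r/J = 954.9 × 0.0353 / 2.439×10^-6 = 1.382×10^7 Pa.

13.8 MPa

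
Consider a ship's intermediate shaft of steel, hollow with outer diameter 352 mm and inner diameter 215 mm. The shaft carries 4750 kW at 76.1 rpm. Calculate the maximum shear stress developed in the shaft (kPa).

ω = 2π·76.1/60 = 7.969 rad/s, so T = P/ω = 4750×10³ / 7.969 = 596000 N·m.
J = π(d_o⁴ − d_i⁴)/32 = π(0.352⁴ − 0.215⁴)/32 = 1.297×10^-3 m⁴.
τ_max = T·r/J = 596000 × 0.176 / 1.297×10^-3 = 8.086×10^7 Pa.

80900 kPa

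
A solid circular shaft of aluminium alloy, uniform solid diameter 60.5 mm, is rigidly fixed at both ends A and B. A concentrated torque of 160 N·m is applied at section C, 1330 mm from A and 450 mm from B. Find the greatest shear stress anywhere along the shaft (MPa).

2.75 MPa

With uniform GJ and both ends fixed, compatibility θ_AC = θ_CB gives T_A·a = T_B·b, together with T_A + T_B = T₀.
T_A = T₀·b/(a+b) = 160.0·450/1780 = 40.45 N·m; T_B = 119.6 N·m.
τ in each portion: τ_AC = 9.30×10^5 Pa, τ_CB = 2.75×10^6 Pa; maximum is in CB.
τ_max = T_CB·r/J = 119.6·0.0302/1.32×10^-6 = 2.750×10^6 Pa.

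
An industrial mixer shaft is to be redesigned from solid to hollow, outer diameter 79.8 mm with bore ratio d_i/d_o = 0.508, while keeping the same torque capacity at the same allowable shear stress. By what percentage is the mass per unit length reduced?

Equal τ_max and T ⇒ the solid shaft needs d_s³ = d_o³(1−k⁴), so d_s = 79.8·(1−0.508⁴)^(1/3) = 77.99 mm.
Area ratio A_h/A_s = d_o²(1−k²)/d_s² = (1−k²)/(1−k⁴)^(2/3) = 0.7768.
Mass saving = 1 − 0.7768 = 22.3 %.

22.3 %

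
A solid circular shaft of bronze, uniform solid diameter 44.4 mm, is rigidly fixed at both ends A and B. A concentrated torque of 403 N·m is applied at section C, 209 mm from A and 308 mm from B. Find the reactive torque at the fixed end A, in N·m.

240 N·m

With uniform GJ and both ends fixed, compatibility θ_AC = θ_CB gives T_A·a = T_B·b, together with T_A + T_B = T₀.
T_A = T₀·b/(a+b) = 403.0·308/517.0 = 240.1 N·m; T_B = 162.9 N·m.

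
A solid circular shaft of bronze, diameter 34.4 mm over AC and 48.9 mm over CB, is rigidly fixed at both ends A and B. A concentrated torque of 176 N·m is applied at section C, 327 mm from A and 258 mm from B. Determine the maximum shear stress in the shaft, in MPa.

Compatibility: T_A·a/J_AC = T_B·b/J_CB with T_A + T_B = T₀.
J_AC = 1.37×10^-7 m⁴, J_CB = 5.61×10^-7 m⁴, so T_A = T₀·(J_AC/a)/((J_AC/a)+(J_CB/b)) = 28.50 N·m, T_B = 147.5 N·m.
τ in each portion: τ_AC = 3.57×10^6 Pa, τ_CB = 6.42×10^6 Pa; maximum is in CB.
τ_max = T_CB·r/J = 147.5·0.0244/5.61×10^-7 = 6.424×10^6 Pa.

6.42 MPa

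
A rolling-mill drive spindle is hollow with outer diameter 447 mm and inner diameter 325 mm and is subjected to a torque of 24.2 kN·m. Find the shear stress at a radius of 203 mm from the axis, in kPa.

J = π(d_o⁴ − d_i⁴)/32 = π(0.447⁴ − 0.325⁴)/32 = 2.824×10^-3 m⁴.
Shear stress varies linearly with radius: τ = T·r/J = 24200 × 0.203 / 2.824×10^-3 = 1.739×10^6 Pa.

1740 kPa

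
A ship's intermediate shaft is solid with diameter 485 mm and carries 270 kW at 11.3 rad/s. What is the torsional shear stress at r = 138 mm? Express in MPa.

ω = 11.3 rad/s, so T = P/ω = 270×10³ / 11.30 = 23890 N·m.
J = πd⁴/32 = π(0.485)⁴/32 = 5.432×10^-3 m⁴.
Shear stress varies linearly with radius: τ = T·r/J = 23890 × 0.138 / 5.432×10^-3 = 6.070×10^5 Pa.

0.607 MPa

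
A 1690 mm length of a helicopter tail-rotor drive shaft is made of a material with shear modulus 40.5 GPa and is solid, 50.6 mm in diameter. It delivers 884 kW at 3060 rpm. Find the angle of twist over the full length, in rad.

0.179 rad

ω = 2π·3060/60 = 320.4 rad/s, so T = P/ω = 884×10³ / 320.4 = 2759 N·m.
J = πd⁴/32 = π(0.0506)⁴/32 = 6.436×10^-7 m⁴.
θ = T·L/(G·J) = 2759 × 1.69 / (40.5×10⁹ × 6.436×10^-7) = 0.1789 rad.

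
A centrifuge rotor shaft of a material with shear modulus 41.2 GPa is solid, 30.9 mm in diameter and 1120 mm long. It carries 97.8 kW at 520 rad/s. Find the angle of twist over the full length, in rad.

0.0571 rad

ω = 520 rad/s, so T = P/ω = 97.8×10³ / 520.0 = 188.1 N·m.
J = πd⁴/32 = π(0.0309)⁴/32 = 8.950×10^-8 m⁴.
θ = T·L/(G·J) = 188.1 × 1.12 / (41.2×10⁹ × 8.950×10^-8) = 0.05712 rad.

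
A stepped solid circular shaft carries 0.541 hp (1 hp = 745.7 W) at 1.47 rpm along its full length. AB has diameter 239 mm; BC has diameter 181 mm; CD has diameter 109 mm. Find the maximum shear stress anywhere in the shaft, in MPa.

ω = 2π·1.47/60 = 0.1539 rad/s, so T = P/ω = 0.541×745.7 / 0.1539 = 2621 N·m.
Under the same torque, τ_max = 16T/(πd³) is largest where d is smallest — segment CD (d = 109 mm).
τ_max = 16·2621/(π·(0.109)³) = 1.031×10^7 Pa.

10.3 MPa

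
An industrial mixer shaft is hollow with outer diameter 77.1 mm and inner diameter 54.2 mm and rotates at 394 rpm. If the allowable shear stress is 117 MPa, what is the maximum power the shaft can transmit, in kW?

328 kW

J = π(d_o⁴ − d_i⁴)/32 = π(0.0771⁴ − 0.0542⁴)/32 = 2.622×10^-6 m⁴.
T_max = τ_allow·J/r = 1.17×10^8 × 2.622×10^-6 / 0.0385 = 7957 N·m.
ω = 2π·394/60 = 41.26 rad/s, so P_max = T_max·ω = 3.283×10^5 W.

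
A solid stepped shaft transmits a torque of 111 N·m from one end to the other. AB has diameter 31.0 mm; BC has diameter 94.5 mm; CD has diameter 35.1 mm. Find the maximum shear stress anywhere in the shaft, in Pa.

Under the same torque, τ_max = 16T/(πd³) is largest where d is smallest — segment AB (d = 31.0 mm).
τ_max = 16·111.0/(π·(0.0310)³) = 1.898×10^7 Pa.

1.90e7 Pa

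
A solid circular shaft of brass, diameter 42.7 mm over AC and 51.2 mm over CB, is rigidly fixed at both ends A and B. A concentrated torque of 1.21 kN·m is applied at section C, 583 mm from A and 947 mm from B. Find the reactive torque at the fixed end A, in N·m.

Compatibility: T_A·a/J_AC = T_B·b/J_CB with T_A + T_B = T₀.
J_AC = 3.26×10^-7 m⁴, J_CB = 6.75×10^-7 m⁴, so T_A = T₀·(J_AC/a)/((J_AC/a)+(J_CB/b)) = 532.4 N·m, T_B = 677.6 N·m.

532 N·m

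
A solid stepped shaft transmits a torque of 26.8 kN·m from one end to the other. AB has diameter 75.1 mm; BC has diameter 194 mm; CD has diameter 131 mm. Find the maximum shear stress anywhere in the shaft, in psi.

46700 psi

Under the same torque, τ_max = 16T/(πd³) is largest where d is smallest — segment AB (d = 75.1 mm).
τ_max = 16·26800/(π·(0.0751)³) = 3.222×10^8 Pa.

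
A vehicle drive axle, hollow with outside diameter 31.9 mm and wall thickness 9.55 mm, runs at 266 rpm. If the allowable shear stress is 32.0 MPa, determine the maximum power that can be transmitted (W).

5530 W

J = π(d_o⁴ − d_i⁴)/32 = π(0.0319⁴ − 0.0128⁴)/32 = 9.903×10^-8 m⁴.
T_max = τ_allow·J/r = 3.20×10^7 × 9.903×10^-8 / 0.0159 = 198.7 N·m.
ω = 2π·266/60 = 27.86 rad/s, so P_max = T_max·ω = 5534 W.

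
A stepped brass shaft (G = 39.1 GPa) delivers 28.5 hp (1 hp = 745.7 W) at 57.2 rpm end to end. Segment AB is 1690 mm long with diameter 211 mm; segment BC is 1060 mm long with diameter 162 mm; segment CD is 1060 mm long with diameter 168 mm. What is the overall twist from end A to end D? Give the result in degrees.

ω = 2π·57.2/60 = 5.990 rad/s, so T = P/ω = 28.5×745.7 / 5.990 = 3548 N·m.
J_AB = π(0.211)⁴/32 = 1.95×10^-4 m⁴; J_BC = π(0.162)⁴/32 = 6.76×10^-5 m⁴; J_CD = π(0.168)⁴/32 = 7.82×10^-5 m⁴.
θ = (T/G)·Σ L_i/J_i = (3548/39.1×10⁹)·(1.69/1.95×10^-4 + 1.06/6.76×10^-5 + 1.06/7.82×10^-5) = 3.440×10^-3 rad.

0.197°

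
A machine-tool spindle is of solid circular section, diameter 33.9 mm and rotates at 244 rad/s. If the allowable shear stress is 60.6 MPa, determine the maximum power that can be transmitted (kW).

J = πd⁴/32 = π(0.0339)⁴/32 = 1.297×10^-7 m⁴.
T_max = τ_allow·J/r = 6.06×10^7 × 1.297×10^-7 / 0.0169 = 463.6 N·m.
ω = 244 rad/s, so P_max = T_max·ω = 1.131×10^5 W.

113 kW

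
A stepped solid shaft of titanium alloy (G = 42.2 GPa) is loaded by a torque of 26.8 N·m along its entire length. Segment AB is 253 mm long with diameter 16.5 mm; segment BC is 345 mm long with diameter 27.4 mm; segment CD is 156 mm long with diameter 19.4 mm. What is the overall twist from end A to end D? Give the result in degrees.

1.90°

J_AB = π(0.0165)⁴/32 = 7.28×10^-9 m⁴; J_BC = π(0.0274)⁴/32 = 5.53×10^-8 m⁴; J_CD = π(0.0194)⁴/32 = 1.39×10^-8 m⁴.
θ = (T/G)·Σ L_i/J_i = (26.80/42.2×10⁹)·(0.253/7.28×10^-9 + 0.345/5.53×10^-8 + 0.156/1.39×10^-8) = 0.03316 rad.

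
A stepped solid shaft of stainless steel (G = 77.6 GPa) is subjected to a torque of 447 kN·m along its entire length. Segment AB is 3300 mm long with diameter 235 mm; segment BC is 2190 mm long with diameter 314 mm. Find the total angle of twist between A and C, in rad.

0.0767 rad

J_AB = π(0.235)⁴/32 = 2.99×10^-4 m⁴; J_BC = π(0.314)⁴/32 = 9.54×10^-4 m⁴.
θ = (T/G)·Σ L_i/J_i = (447000/77.6×10⁹)·(3.30/2.99×10^-4 + 2.19/9.54×10^-4) = 0.07671 rad.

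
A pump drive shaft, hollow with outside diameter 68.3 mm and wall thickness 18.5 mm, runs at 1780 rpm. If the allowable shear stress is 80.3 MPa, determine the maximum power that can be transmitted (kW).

J = π(d_o⁴ − d_i⁴)/32 = π(0.0683⁴ − 0.0313⁴)/32 = 2.042×10^-6 m⁴.
T_max = τ_allow·J/r = 8.03×10^7 × 2.042×10^-6 / 0.0341 = 4802 N·m.
ω = 2π·1780/60 = 186.4 rad/s, so P_max = T_max·ω = 8.951×10^5 W.

895 kW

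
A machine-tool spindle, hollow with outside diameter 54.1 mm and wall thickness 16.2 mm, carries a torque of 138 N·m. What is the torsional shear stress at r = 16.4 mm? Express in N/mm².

2.76 N/mm²

J = π(d_o⁴ − d_i⁴)/32 = π(0.0541⁴ − 0.0217⁴)/32 = 8.192×10^-7 m⁴.
Shear stress varies linearly with radius: τ = T·r/J = 138.0 × 0.0164 / 8.192×10^-7 = 2.763×10^6 Pa.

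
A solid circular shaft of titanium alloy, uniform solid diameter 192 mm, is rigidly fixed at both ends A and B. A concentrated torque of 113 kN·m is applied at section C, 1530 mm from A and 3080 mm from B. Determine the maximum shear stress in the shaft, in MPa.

54.3 MPa

With uniform GJ and both ends fixed, compatibility θ_AC = θ_CB gives T_A·a = T_B·b, together with T_A + T_B = T₀.
T_A = T₀·b/(a+b) = 113000·3080/4610 = 75500 N·m; T_B = 37500 N·m.
τ in each portion: τ_AC = 5.43×10^7 Pa, τ_CB = 2.70×10^7 Pa; maximum is in AC.
τ_max = T_AC·r/J = 75500·0.0960/1.33×10^-4 = 5.432×10^7 Pa.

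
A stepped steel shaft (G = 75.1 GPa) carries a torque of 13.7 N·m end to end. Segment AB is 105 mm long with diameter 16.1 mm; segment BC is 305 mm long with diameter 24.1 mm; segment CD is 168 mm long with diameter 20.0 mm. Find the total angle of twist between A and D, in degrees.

0.374°

J_AB = π(0.0161)⁴/32 = 6.60×10^-9 m⁴; J_BC = π(0.0241)⁴/32 = 3.31×10^-8 m⁴; J_CD = π(0.0200)⁴/32 = 1.57×10^-8 m⁴.
θ = (T/G)·Σ L_i/J_i = (13.70/75.1×10⁹)·(0.105/6.60×10^-9 + 0.305/3.31×10^-8 + 0.168/1.57×10^-8) = 6.535×10^-3 rad.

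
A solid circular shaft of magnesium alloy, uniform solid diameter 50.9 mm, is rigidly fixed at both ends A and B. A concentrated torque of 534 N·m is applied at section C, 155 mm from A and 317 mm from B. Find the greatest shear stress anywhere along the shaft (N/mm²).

13.9 N/mm²

With uniform GJ and both ends fixed, compatibility θ_AC = θ_CB gives T_A·a = T_B·b, together with T_A + T_B = T₀.
T_A = T₀·b/(a+b) = 534.0·317/472.0 = 358.6 N·m; T_B = 175.4 N·m.
τ in each portion: τ_AC = 1.39×10^7 Pa, τ_CB = 6.77×10^6 Pa; maximum is in AC.
τ_max = T_AC·r/J = 358.6·0.0255/6.59×10^-7 = 1.385×10^7 Pa.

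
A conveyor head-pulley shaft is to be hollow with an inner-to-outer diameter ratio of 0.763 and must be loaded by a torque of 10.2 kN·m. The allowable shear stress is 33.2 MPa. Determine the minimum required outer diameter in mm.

For a hollow shaft with d_i/d_o = 0.763: τ_max = 16T/(π d_o³ (1−k⁴)), so d_o = [16T/(π τ_allow (1−k⁴))]^(1/3) = [16·10200/(π·3.32×10^7·0.6611)]^(1/3) = 0.1333 m.

133 mm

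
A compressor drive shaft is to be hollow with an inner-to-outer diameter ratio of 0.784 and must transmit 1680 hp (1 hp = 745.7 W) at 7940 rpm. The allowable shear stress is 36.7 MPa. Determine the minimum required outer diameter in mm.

ω = 2π·7940/60 = 831.5 rad/s, so T = P/ω = 1680×745.7 / 831.5 = 1507 N·m.
For a hollow shaft with d_i/d_o = 0.784: τ_max = 16T/(π d_o³ (1−k⁴)), so d_o = [16T/(π τ_allow (1−k⁴))]^(1/3) = [16·1507/(π·3.67×10^7·0.6222)]^(1/3) = 0.06952 m.

69.5 mm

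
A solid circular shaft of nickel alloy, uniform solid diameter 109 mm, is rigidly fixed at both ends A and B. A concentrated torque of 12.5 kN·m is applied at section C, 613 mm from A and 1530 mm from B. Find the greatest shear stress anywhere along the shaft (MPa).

35.1 MPa

With uniform GJ and both ends fixed, compatibility θ_AC = θ_CB gives T_A·a = T_B·b, together with T_A + T_B = T₀.
T_A = T₀·b/(a+b) = 12500·1530/2143 = 8924 N·m; T_B = 3576 N·m.
τ in each portion: τ_AC = 3.51×10^7 Pa, τ_CB = 1.41×10^7 Pa; maximum is in AC.
τ_max = T_AC·r/J = 8924·0.0545/1.39×10^-5 = 3.510×10^7 Pa.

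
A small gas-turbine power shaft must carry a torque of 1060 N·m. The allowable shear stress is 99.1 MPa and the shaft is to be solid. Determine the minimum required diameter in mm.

For a solid shaft τ_max = 16T/(πd³), so d = (16T/(π τ_allow))^(1/3) = (16·1060/(π·9.91×10^7))^(1/3) = 0.03791 m.

37.9 mm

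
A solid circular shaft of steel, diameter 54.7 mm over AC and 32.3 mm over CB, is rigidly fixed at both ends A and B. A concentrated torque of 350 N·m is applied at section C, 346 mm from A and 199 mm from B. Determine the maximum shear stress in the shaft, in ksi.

1.34 ksi

Compatibility: T_A·a/J_AC = T_B·b/J_CB with T_A + T_B = T₀.
J_AC = 8.79×10^-7 m⁴, J_CB = 1.07×10^-7 m⁴, so T_A = T₀·(J_AC/a)/((J_AC/a)+(J_CB/b)) = 288.9 N·m, T_B = 61.08 N·m.
τ in each portion: τ_AC = 8.99×10^6 Pa, τ_CB = 9.23×10^6 Pa; maximum is in CB.
τ_max = T_CB·r/J = 61.08·0.0161/1.07×10^-7 = 9.231×10^6 Pa.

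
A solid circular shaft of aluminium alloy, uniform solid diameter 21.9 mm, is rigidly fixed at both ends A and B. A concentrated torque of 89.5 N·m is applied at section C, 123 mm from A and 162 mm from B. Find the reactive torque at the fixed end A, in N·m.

50.9 N·m

With uniform GJ and both ends fixed, compatibility θ_AC = θ_CB gives T_A·a = T_B·b, together with T_A + T_B = T₀.
T_A = T₀·b/(a+b) = 89.50·162/285.0 = 50.87 N·m; T_B = 38.63 N·m.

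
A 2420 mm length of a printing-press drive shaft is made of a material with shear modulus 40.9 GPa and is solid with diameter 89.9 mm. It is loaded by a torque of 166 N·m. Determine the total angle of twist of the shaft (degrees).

J = πd⁴/32 = π(0.0899)⁴/32 = 6.413×10^-6 m⁴.
θ = T·L/(G·J) = 166.0 × 2.42 / (40.9×10⁹ × 6.413×10^-6) = 1.532×10^-3 rad.

0.0878°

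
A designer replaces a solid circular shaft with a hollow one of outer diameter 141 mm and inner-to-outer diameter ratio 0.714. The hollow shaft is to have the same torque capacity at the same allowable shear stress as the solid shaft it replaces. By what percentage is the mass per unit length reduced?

40.1 %

Equal τ_max and T ⇒ the solid shaft needs d_s³ = d_o³(1−k⁴), so d_s = 141·(1−0.714⁴)^(1/3) = 127.5 mm.
Area ratio A_h/A_s = d_o²(1−k²)/d_s² = (1−k²)/(1−k⁴)^(2/3) = 0.5991.
Mass saving = 1 − 0.5991 = 40.1 %.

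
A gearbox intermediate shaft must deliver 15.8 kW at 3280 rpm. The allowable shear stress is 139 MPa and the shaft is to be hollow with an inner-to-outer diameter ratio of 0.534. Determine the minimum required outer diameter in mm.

12.2 mm

ω = 2π·3280/60 = 343.5 rad/s, so T = P/ω = 15.8×10³ / 343.5 = 46.00 N·m.
For a hollow shaft with d_i/d_o = 0.534: τ_max = 16T/(π d_o³ (1−k⁴)), so d_o = [16T/(π τ_allow (1−k⁴))]^(1/3) = [16·46.00/(π·1.39×10^8·0.9187)]^(1/3) = 0.01224 m.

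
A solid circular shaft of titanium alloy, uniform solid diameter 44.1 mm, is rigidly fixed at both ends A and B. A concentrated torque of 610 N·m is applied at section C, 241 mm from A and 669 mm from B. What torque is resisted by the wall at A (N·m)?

448 N·m

With uniform GJ and both ends fixed, compatibility θ_AC = θ_CB gives T_A·a = T_B·b, together with T_A + T_B = T₀.
T_A = T₀·b/(a+b) = 610.0·669/910.0 = 448.5 N·m; T_B = 161.5 N·m.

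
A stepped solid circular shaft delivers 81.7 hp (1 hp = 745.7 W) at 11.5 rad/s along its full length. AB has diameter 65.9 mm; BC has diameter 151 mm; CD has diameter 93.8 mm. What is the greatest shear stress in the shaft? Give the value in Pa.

9.43e7 Pa

ω = 11.5 rad/s, so T = P/ω = 81.7×745.7 / 11.50 = 5298 N·m.
Under the same torque, τ_max = 16T/(πd³) is largest where d is smallest — segment AB (d = 65.9 mm).
τ_max = 16·5298/(π·(0.0659)³) = 9.428×10^7 Pa.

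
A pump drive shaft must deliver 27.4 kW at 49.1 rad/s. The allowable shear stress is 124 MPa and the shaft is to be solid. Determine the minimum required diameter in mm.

28.4 mm

ω = 49.1 rad/s, so T = P/ω = 27.4×10³ / 49.10 = 558.0 N·m.
For a solid shaft τ_max = 16T/(πd³), so d = (16T/(π τ_allow))^(1/3) = (16·558.0/(π·1.24×10^8))^(1/3) = 0.02841 m.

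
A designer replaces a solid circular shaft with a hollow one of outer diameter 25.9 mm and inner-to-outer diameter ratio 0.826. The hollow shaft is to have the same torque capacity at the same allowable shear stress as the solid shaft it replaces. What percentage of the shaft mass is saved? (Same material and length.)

Equal τ_max and T ⇒ the solid shaft needs d_s³ = d_o³(1−k⁴), so d_s = 25.9·(1−0.826⁴)^(1/3) = 21.02 mm.
Area ratio A_h/A_s = d_o²(1−k²)/d_s² = (1−k²)/(1−k⁴)^(2/3) = 0.4824.
Mass saving = 1 − 0.4824 = 51.8 %.

51.8 %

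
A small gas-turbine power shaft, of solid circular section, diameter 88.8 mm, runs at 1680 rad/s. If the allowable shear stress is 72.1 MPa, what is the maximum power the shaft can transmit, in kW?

16700 kW

J = πd⁴/32 = π(0.0888)⁴/32 = 6.105×10^-6 m⁴.
T_max = τ_allow·J/r = 7.21×10^7 × 6.105×10^-6 / 0.0444 = 9913 N·m.
ω = 1680 rad/s, so P_max = T_max·ω = 1.665×10^7 W.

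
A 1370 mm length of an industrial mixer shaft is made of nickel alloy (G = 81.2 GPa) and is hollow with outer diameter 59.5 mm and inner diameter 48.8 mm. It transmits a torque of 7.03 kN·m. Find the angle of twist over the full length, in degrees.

J = π(d_o⁴ − d_i⁴)/32 = π(0.0595⁴ − 0.0488⁴)/32 = 6.737×10^-7 m⁴.
θ = T·L/(G·J) = 7030 × 1.37 / (81.2×10⁹ × 6.737×10^-7) = 0.1761 rad.

10.1°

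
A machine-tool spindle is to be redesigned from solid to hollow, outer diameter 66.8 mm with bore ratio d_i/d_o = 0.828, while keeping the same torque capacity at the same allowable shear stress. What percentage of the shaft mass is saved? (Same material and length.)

52.0 %

Equal τ_max and T ⇒ the solid shaft needs d_s³ = d_o³(1−k⁴), so d_s = 66.8·(1−0.828⁴)^(1/3) = 54.06 mm.
Area ratio A_h/A_s = d_o²(1−k²)/d_s² = (1−k²)/(1−k⁴)^(2/3) = 0.4801.
Mass saving = 1 − 0.4801 = 52.0 %.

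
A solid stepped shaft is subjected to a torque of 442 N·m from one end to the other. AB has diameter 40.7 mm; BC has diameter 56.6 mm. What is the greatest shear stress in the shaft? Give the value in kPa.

33400 kPa

Under the same torque, τ_max = 16T/(πd³) is largest where d is smallest — segment AB (d = 40.7 mm).
τ_max = 16·442.0/(π·(0.0407)³) = 3.339×10^7 Pa.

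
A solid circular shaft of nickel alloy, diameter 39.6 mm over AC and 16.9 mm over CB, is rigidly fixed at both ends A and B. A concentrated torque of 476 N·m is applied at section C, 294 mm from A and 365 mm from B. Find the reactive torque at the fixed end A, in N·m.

Compatibility: T_A·a/J_AC = T_B·b/J_CB with T_A + T_B = T₀.
J_AC = 2.41×10^-7 m⁴, J_CB = 8.01×10^-9 m⁴, so T_A = T₀·(J_AC/a)/((J_AC/a)+(J_CB/b)) = 463.6 N·m, T_B = 12.39 N·m.

464 N·m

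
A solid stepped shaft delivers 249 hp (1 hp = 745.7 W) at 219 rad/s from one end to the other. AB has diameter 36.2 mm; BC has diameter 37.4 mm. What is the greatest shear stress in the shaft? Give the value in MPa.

ω = 219 rad/s, so T = P/ω = 249×745.7 / 219.0 = 847.9 N·m.
Under the same torque, τ_max = 16T/(πd³) is largest where d is smallest — segment AB (d = 36.2 mm).
τ_max = 16·847.9/(π·(0.0362)³) = 9.103×10^7 Pa.

91.0 MPa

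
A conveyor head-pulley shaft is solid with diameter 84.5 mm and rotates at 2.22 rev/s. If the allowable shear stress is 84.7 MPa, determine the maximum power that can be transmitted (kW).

140 kW

J = πd⁴/32 = π(0.0845)⁴/32 = 5.005×10^-6 m⁴.
T_max = τ_allow·J/r = 8.47×10^7 × 5.005×10^-6 / 0.0423 = 10030 N·m.
ω = 2π·2.22 = 13.95 rad/s, so P_max = T_max·ω = 1.400×10^5 W.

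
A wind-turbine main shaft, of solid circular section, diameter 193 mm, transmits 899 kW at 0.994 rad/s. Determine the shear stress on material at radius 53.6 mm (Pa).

ω = 0.994 rad/s, so T = P/ω = 899×10³ / 0.9940 = 904400 N·m.
J = πd⁴/32 = π(0.193)⁴/32 = 1.362×10^-4 m⁴.
Shear stress varies linearly with radius: τ = T·r/J = 904400 × 0.0536 / 1.362×10^-4 = 3.559×10^8 Pa.

3.56e8 Pa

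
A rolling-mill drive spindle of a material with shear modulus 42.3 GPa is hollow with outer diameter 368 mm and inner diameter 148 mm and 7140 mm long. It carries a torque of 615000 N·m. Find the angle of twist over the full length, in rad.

J = π(d_o⁴ − d_i⁴)/32 = π(0.368⁴ − 0.148⁴)/32 = 1.753×10^-3 m⁴.
θ = T·L/(G·J) = 615000 × 7.14 / (42.3×10⁹ × 1.753×10^-3) = 0.05920 rad.

0.0592 rad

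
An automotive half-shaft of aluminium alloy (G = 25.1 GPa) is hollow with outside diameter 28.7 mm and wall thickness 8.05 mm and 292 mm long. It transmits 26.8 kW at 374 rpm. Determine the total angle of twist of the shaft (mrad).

124 mrad

ω = 2π·374/60 = 39.17 rad/s, so T = P/ω = 26.8×10³ / 39.17 = 684.3 N·m.
J = π(d_o⁴ − d_i⁴)/32 = π(0.0287⁴ − 0.0126⁴)/32 = 6.413×10^-8 m⁴.
θ = T·L/(G·J) = 684.3 × 0.292 / (25.1×10⁹ × 6.413×10^-8) = 0.1241 rad.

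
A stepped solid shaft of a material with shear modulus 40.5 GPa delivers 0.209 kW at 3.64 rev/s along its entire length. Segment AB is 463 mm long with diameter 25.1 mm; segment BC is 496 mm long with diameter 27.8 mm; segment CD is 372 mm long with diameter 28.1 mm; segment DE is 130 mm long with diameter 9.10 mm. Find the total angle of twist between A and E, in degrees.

2.84°

ω = 2π·3.64 = 22.87 rad/s, so T = P/ω = 0.209×10³ / 22.87 = 9.138 N·m.
J_AB = π(0.0251)⁴/32 = 3.90×10^-8 m⁴; J_BC = π(0.0278)⁴/32 = 5.86×10^-8 m⁴; J_CD = π(0.0281)⁴/32 = 6.12×10^-8 m⁴; J_DE = π(0.00910)⁴/32 = 6.73×10^-10 m⁴.
θ = (T/G)·Σ L_i/J_i = (9.138/40.5×10⁹)·(0.463/3.90×10^-8 + 0.496/5.86×10^-8 + 0.372/6.12×10^-8 + 0.130/6.73×10^-10) = 0.04953 rad.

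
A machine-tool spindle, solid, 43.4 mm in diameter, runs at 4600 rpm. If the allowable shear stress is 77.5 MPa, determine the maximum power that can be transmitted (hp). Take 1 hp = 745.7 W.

J = πd⁴/32 = π(0.0434)⁴/32 = 3.483×10^-7 m⁴.
T_max = τ_allow·J/r = 7.75×10^7 × 3.483×10^-7 / 0.0217 = 1244 N·m.
ω = 2π·4600/60 = 481.7 rad/s, so P_max = T_max·ω = 5.992×10^5 W.

804 hp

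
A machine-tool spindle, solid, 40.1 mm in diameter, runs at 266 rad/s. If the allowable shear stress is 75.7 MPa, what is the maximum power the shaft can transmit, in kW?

255 kW

J = πd⁴/32 = π(0.0401)⁴/32 = 2.539×10^-7 m⁴.
T_max = τ_allow·J/r = 7.57×10^7 × 2.539×10^-7 / 0.0201 = 958.4 N·m.
ω = 266 rad/s, so P_max = T_max·ω = 2.549×10^5 W.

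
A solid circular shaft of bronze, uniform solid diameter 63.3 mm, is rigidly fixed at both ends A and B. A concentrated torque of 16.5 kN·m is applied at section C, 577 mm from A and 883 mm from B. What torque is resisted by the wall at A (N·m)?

9980 N·m

With uniform GJ and both ends fixed, compatibility θ_AC = θ_CB gives T_A·a = T_B·b, together with T_A + T_B = T₀.
T_A = T₀·b/(a+b) = 16500·883/1460 = 9979 N·m; T_B = 6521 N·m.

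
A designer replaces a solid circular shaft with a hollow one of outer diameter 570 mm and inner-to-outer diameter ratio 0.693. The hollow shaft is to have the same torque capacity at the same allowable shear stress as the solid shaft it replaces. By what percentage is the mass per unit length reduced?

38.1 %

Equal τ_max and T ⇒ the solid shaft needs d_s³ = d_o³(1−k⁴), so d_s = 570·(1−0.693⁴)^(1/3) = 522.3 mm.
Area ratio A_h/A_s = d_o²(1−k²)/d_s² = (1−k²)/(1−k⁴)^(2/3) = 0.6190.
Mass saving = 1 − 0.6190 = 38.1 %.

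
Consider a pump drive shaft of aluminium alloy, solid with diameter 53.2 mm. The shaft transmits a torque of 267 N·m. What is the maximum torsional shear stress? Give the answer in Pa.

J = πd⁴/32 = π(0.0532)⁴/32 = 7.864×10^-7 m⁴.
τ_max = T·r/J = 267.0 × 0.0266 / 7.864×10^-7 = 9.031×10^6 Pa.

9.03e6 Pa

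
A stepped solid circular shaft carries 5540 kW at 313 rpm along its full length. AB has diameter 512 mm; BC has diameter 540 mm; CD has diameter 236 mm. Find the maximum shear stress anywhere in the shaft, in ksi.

ω = 2π·313/60 = 32.78 rad/s, so T = P/ω = 5540×10³ / 32.78 = 169000 N·m.
Under the same torque, τ_max = 16T/(πd³) is largest where d is smallest — segment CD (d = 236 mm).
τ_max = 16·169000/(π·(0.236)³) = 6.549×10^7 Pa.

9.50 ksi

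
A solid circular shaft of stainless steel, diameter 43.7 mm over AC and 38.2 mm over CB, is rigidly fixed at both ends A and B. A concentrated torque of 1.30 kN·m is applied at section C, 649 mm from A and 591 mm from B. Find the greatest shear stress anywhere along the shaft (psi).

Compatibility: T_A·a/J_AC = T_B·b/J_CB with T_A + T_B = T₀.
J_AC = 3.58×10^-7 m⁴, J_CB = 2.09×10^-7 m⁴, so T_A = T₀·(J_AC/a)/((J_AC/a)+(J_CB/b)) = 792.1 N·m, T_B = 507.9 N·m.
τ in each portion: τ_AC = 4.83×10^7 Pa, τ_CB = 4.64×10^7 Pa; maximum is in AC.
τ_max = T_AC·r/J = 792.1·0.0219/3.58×10^-7 = 4.834×10^7 Pa.

7010 psi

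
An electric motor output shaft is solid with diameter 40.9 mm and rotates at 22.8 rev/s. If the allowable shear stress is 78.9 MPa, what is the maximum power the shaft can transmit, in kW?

152 kW

J = πd⁴/32 = π(0.0409)⁴/32 = 2.747×10^-7 m⁴.
T_max = τ_allow·J/r = 7.89×10^7 × 2.747×10^-7 / 0.0204 = 1060 N·m.
ω = 2π·22.8 = 143.3 rad/s, so P_max = T_max·ω = 1.518×10^5 W.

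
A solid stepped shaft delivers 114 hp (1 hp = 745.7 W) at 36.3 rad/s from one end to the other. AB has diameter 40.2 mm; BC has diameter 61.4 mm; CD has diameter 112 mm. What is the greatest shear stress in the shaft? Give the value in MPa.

ω = 36.3 rad/s, so T = P/ω = 114×745.7 / 36.30 = 2342 N·m.
Under the same torque, τ_max = 16T/(πd³) is largest where d is smallest — segment AB (d = 40.2 mm).
τ_max = 16·2342/(π·(0.0402)³) = 1.836×10^8 Pa.

184 MPa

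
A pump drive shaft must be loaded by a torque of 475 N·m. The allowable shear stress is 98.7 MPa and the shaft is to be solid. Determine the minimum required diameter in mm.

29.0 mm

For a solid shaft τ_max = 16T/(πd³), so d = (16T/(π τ_allow))^(1/3) = (16·475.0/(π·9.87×10^7))^(1/3) = 0.02905 m.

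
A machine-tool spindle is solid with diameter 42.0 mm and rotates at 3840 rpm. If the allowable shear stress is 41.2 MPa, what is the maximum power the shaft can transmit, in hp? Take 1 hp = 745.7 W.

323 hp

J = πd⁴/32 = π(0.0420)⁴/32 = 3.055×10^-7 m⁴.
T_max = τ_allow·J/r = 4.12×10^7 × 3.055×10^-7 / 0.0210 = 599.3 N·m.
ω = 2π·3840/60 = 402.1 rad/s, so P_max = T_max·ω = 2.410×10^5 W.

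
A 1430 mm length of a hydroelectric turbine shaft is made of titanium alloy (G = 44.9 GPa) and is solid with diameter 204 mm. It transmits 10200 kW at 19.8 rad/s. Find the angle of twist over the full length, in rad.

0.0965 rad

ω = 19.8 rad/s, so T = P/ω = 10200×10³ / 19.80 = 515200 N·m.
J = πd⁴/32 = π(0.204)⁴/32 = 1.700×10^-4 m⁴.
θ = T·L/(G·J) = 515200 × 1.43 / (44.9×10⁹ × 1.700×10^-4) = 0.09649 rad.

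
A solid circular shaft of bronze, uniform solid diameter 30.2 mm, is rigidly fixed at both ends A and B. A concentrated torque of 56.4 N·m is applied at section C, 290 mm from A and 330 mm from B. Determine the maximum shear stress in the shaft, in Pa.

5.55e6 Pa

With uniform GJ and both ends fixed, compatibility θ_AC = θ_CB gives T_A·a = T_B·b, together with T_A + T_B = T₀.
T_A = T₀·b/(a+b) = 56.40·330/620.0 = 30.02 N·m; T_B = 26.38 N·m.
τ in each portion: τ_AC = 5.55×10^6 Pa, τ_CB = 4.88×10^6 Pa; maximum is in AC.
τ_max = T_AC·r/J = 30.02·0.0151/8.17×10^-8 = 5.551×10^6 Pa.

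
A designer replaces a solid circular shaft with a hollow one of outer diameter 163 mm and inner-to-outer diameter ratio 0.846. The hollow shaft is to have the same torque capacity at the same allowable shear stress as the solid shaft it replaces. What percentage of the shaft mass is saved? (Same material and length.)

Equal τ_max and T ⇒ the solid shaft needs d_s³ = d_o³(1−k⁴), so d_s = 163·(1−0.846⁴)^(1/3) = 128.3 mm.
Area ratio A_h/A_s = d_o²(1−k²)/d_s² = (1−k²)/(1−k⁴)^(2/3) = 0.4588.
Mass saving = 1 − 0.4588 = 54.1 %.

54.1 %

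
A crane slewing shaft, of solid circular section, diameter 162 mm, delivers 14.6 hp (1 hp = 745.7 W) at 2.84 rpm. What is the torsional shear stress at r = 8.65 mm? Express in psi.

679 psi

ω = 2π·2.84/60 = 0.2974 rad/s, so T = P/ω = 14.6×745.7 / 0.2974 = 36610 N·m.
J = πd⁴/32 = π(0.162)⁴/32 = 6.762×10^-5 m⁴.
Shear stress varies linearly with radius: τ = T·r/J = 36610 × 0.00865 / 6.762×10^-5 = 4.683×10^6 Pa.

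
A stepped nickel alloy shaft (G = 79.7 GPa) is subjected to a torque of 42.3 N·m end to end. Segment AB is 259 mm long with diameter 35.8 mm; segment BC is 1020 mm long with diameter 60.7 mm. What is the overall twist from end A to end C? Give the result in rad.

J_AB = π(0.0358)⁴/32 = 1.61×10^-7 m⁴; J_BC = π(0.0607)⁴/32 = 1.33×10^-6 m⁴.
θ = (T/G)·Σ L_i/J_i = (42.30/79.7×10⁹)·(0.259/1.61×10^-7 + 1.02/1.33×10^-6) = 1.259×10^-3 rad.

0.00126 rad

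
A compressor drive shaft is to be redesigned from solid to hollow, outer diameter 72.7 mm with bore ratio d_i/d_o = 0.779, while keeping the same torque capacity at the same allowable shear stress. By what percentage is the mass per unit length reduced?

Equal τ_max and T ⇒ the solid shaft needs d_s³ = d_o³(1−k⁴), so d_s = 72.7·(1−0.779⁴)^(1/3) = 62.38 mm.
Area ratio A_h/A_s = d_o²(1−k²)/d_s² = (1−k²)/(1−k⁴)^(2/3) = 0.5340.
Mass saving = 1 − 0.5340 = 46.6 %.

46.6 %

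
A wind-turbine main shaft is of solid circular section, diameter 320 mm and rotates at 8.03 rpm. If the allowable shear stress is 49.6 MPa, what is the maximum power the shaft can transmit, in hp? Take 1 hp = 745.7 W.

360 hp

J = πd⁴/32 = π(0.320)⁴/32 = 1.029×10^-3 m⁴.
T_max = τ_allow·J/r = 4.96×10^7 × 1.029×10^-3 / 0.160 = 319100 N·m.
ω = 2π·8.03/60 = 0.8409 rad/s, so P_max = T_max·ω = 2.684×10^5 W.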